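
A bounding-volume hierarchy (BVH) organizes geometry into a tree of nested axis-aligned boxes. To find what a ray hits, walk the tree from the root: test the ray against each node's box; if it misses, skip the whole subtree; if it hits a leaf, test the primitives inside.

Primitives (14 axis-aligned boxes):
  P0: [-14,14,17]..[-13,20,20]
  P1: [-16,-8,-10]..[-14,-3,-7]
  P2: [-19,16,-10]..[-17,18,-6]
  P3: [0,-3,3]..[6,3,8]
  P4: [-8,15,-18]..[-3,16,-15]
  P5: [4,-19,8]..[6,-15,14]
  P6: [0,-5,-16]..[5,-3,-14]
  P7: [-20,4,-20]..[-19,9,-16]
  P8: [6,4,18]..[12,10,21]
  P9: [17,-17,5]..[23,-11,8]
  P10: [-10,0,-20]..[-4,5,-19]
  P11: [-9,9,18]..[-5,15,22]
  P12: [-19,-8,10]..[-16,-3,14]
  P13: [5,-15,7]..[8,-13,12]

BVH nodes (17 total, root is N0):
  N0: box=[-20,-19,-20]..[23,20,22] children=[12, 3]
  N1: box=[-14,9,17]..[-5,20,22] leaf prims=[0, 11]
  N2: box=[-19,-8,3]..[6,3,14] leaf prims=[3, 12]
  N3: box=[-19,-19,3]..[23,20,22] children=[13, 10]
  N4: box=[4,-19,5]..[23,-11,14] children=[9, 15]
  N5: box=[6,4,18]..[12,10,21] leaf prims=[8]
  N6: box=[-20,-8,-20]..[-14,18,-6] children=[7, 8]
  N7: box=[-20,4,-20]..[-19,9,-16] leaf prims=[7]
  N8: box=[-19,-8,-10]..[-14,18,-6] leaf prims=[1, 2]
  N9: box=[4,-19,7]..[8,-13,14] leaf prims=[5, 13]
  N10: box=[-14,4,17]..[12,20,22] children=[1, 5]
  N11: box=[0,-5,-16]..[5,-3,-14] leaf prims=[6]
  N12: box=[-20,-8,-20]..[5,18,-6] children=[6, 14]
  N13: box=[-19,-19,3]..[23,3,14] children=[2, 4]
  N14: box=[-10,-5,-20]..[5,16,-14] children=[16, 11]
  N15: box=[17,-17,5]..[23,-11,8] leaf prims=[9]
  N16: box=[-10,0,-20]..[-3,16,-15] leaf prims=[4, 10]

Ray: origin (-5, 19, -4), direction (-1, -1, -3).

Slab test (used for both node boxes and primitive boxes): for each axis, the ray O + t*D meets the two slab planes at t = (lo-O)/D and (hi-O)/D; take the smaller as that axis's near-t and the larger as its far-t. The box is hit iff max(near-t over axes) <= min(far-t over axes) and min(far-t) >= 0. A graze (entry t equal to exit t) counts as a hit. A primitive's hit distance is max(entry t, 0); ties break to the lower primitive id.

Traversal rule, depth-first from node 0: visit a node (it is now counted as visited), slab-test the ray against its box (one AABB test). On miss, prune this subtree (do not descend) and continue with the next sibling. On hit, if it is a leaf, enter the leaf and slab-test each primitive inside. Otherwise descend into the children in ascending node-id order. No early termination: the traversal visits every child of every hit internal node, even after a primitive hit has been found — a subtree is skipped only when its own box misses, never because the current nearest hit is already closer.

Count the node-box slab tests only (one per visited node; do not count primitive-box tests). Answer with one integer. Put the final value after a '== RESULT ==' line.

Walk:
N0 x:[-28,15] y:[-1,38] z:[-26/3,16/3] -> hit [-1,16/3], descend [3, 12]
  N3 x:[-28,14] y:[-1,38] z:[-26/3,-7/3] -> miss, prune
  N12 x:[-10,15] y:[1,27] z:[2/3,16/3] -> hit [1,16/3], descend [6, 14]
    N6 x:[9,15] y:[1,27] z:[2/3,16/3] -> miss, prune
    N14 x:[-10,5] y:[3,24] z:[10/3,16/3] -> hit [10/3,5], descend [11, 16]
      N11 x:[-10,-5] y:[22,24] z:[10/3,4] -> miss, prune
      N16 x:[-2,5] y:[3,19] z:[11/3,16/3] -> hit [11/3,5] leaf, test {P4(miss), P10(miss)}

7 AABB tests over nodes [0, 3, 12, 6, 14, 11, 16]; 1 leaf entered; closest miss.

== RESULT ==
7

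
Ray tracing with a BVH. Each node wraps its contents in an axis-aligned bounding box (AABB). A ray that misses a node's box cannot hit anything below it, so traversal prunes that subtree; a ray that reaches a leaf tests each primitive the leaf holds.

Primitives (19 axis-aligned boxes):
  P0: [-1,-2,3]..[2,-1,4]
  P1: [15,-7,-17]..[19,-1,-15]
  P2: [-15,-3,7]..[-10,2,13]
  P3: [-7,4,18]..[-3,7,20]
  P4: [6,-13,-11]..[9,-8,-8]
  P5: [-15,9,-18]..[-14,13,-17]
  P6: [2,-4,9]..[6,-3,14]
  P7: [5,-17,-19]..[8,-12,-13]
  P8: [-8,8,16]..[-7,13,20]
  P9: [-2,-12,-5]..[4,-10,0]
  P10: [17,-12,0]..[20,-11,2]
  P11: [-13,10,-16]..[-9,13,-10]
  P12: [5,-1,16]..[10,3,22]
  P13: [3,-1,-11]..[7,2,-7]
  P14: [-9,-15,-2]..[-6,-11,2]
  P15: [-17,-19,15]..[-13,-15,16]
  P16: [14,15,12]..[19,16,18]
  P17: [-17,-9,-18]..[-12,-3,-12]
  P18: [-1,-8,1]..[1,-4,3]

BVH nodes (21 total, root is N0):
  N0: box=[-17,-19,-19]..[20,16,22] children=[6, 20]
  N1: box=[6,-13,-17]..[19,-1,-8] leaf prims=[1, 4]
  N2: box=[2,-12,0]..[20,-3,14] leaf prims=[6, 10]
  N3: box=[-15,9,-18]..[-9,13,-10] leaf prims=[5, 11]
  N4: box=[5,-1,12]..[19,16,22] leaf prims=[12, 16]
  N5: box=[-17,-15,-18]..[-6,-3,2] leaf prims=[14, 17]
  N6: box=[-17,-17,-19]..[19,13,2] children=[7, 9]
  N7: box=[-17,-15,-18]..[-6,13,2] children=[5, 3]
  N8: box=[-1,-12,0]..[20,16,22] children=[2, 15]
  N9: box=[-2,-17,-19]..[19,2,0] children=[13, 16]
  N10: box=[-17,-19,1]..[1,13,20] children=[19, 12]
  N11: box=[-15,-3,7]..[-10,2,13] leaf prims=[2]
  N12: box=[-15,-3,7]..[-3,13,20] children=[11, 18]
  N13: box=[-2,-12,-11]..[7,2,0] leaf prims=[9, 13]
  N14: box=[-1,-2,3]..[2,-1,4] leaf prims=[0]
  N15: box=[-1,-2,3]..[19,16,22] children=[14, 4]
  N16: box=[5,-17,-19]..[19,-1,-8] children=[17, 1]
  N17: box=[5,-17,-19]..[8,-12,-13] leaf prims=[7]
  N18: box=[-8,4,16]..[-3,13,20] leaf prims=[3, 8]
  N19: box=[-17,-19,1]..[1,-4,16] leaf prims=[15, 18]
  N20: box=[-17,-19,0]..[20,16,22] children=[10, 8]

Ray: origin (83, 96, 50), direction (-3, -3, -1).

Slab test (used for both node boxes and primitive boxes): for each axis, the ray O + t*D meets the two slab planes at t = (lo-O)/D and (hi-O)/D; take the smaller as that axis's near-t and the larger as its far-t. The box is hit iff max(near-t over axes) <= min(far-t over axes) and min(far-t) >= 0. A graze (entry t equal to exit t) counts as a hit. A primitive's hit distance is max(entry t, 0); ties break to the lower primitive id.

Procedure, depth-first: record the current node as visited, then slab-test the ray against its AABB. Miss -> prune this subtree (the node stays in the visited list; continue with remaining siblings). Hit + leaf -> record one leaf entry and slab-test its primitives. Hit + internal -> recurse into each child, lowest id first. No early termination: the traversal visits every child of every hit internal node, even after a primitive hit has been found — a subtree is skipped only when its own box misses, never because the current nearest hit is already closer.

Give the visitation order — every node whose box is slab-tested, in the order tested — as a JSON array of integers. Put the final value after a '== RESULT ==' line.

Traverse from the root:
N0 x:[21,100/3] y:[80/3,115/3] z:[28,69] -> hit [28,100/3], descend [6, 20]
  N6 x:[64/3,100/3] y:[83/3,113/3] z:[48,69] -> miss, prune
  N20 x:[21,100/3] y:[80/3,115/3] z:[28,50] -> hit [28,100/3], descend [8, 10]
    N8 x:[21,28] y:[80/3,36] z:[28,50] -> hit [28,28], descend [2, 15]
      N2 x:[21,27] y:[33,36] z:[36,50] -> miss, prune
      N15 x:[64/3,28] y:[80/3,98/3] z:[28,47] -> hit [28,28], descend [4, 14]
        N4 x:[64/3,26] y:[80/3,97/3] z:[28,38] -> miss, prune
        N14 x:[27,28] y:[97/3,98/3] z:[46,47] -> miss, prune
    N10 x:[82/3,100/3] y:[83/3,115/3] z:[30,49] -> hit [30,100/3], descend [12, 19]
      N12 x:[86/3,98/3] y:[83/3,33] z:[30,43] -> hit [30,98/3], descend [11, 18]
        N11 x:[31,98/3] y:[94/3,33] z:[37,43] -> miss, prune
        N18 x:[86/3,91/3] y:[83/3,92/3] z:[30,34] -> hit [30,91/3] leaf, test {P3@t=30, P8(miss)}
      N19 x:[82/3,100/3] y:[100/3,115/3] z:[34,49] -> miss, prune

13 AABB tests over nodes [0, 6, 20, 8, 2, 15, 4, 14, 10, 12, 11, 18, 19]; 1 leaf entered; closest P3.

== RESULT ==
[0, 6, 20, 8, 2, 15, 4, 14, 10, 12, 11, 18, 19]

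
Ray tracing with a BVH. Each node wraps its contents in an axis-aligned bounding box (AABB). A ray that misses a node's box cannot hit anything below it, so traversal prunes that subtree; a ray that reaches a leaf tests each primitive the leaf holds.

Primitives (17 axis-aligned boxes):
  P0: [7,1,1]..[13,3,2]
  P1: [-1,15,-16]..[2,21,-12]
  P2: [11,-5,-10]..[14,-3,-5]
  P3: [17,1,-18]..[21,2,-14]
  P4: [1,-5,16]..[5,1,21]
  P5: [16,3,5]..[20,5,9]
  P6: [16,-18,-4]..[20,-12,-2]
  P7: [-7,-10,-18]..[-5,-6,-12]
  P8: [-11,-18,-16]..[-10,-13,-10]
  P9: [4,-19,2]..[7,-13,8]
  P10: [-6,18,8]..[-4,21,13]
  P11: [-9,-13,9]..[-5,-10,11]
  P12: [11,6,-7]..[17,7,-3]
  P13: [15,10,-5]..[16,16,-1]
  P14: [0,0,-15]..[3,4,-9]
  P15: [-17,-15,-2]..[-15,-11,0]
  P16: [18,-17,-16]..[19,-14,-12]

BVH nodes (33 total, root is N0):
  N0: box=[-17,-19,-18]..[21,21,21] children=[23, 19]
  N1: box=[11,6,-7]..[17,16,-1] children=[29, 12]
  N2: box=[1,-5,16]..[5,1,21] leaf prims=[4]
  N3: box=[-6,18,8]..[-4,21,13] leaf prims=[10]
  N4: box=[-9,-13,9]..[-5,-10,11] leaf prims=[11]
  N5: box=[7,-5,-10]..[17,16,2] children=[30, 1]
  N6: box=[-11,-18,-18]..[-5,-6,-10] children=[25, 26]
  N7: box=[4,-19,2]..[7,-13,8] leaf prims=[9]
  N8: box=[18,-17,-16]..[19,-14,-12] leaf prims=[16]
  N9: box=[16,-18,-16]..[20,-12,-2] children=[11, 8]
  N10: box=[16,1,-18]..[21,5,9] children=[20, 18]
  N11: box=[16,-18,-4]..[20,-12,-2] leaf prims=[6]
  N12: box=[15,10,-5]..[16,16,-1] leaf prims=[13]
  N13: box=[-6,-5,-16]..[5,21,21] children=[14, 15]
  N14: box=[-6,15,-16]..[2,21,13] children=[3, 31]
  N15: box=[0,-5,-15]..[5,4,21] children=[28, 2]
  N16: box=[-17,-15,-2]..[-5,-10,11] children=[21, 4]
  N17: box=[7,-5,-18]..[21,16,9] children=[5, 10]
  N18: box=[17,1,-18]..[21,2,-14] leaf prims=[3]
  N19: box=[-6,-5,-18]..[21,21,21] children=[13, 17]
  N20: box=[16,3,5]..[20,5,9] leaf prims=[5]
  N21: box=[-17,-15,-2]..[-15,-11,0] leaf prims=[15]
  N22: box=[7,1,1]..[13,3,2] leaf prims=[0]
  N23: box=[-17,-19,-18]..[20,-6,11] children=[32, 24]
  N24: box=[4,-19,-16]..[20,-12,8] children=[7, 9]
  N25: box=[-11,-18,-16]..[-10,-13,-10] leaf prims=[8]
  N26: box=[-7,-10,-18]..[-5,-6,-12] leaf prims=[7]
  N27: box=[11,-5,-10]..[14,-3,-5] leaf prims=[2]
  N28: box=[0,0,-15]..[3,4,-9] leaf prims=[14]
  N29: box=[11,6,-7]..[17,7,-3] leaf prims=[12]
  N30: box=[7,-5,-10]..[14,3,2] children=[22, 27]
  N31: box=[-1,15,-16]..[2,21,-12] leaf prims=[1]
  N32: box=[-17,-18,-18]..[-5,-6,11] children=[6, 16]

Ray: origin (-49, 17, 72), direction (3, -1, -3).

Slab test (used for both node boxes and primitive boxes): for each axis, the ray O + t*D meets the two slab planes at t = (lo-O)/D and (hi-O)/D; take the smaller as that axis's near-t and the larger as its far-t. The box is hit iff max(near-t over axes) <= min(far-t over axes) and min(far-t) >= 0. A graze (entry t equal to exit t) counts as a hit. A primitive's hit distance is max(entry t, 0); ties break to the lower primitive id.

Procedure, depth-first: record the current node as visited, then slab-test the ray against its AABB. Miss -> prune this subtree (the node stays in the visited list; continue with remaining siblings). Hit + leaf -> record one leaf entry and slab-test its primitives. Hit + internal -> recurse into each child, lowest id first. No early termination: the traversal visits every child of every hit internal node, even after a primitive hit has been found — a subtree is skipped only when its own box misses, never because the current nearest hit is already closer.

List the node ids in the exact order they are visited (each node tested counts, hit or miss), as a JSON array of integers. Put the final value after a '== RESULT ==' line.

Traverse from the root:
N0 x:[32/3,70/3] y:[-4,36] z:[17,30] -> hit [17,70/3], descend [19, 23]
  N19 x:[43/3,70/3] y:[-4,22] z:[17,30] -> hit [17,22], descend [13, 17]
    N13 x:[43/3,18] y:[-4,22] z:[17,88/3] -> hit [17,18], descend [14, 15]
      N14 x:[43/3,17] y:[-4,2] z:[59/3,88/3] -> miss, prune
      N15 x:[49/3,18] y:[13,22] z:[17,29] -> hit [17,18], descend [2, 28]
        N2 x:[50/3,18] y:[16,22] z:[17,56/3] -> hit [17,18] leaf, test {P4@t=17}
        N28 x:[49/3,52/3] y:[13,17] z:[27,29] -> miss, prune
    N17 x:[56/3,70/3] y:[1,22] z:[21,30] -> hit [21,22], descend [5, 10]
      N5 x:[56/3,22] y:[1,22] z:[70/3,82/3] -> miss, prune
      N10 x:[65/3,70/3] y:[12,16] z:[21,30] -> miss, prune
  N23 x:[32/3,23] y:[23,36] z:[61/3,30] -> hit [23,23], descend [24, 32]
    N24 x:[53/3,23] y:[29,36] z:[64/3,88/3] -> miss, prune
    N32 x:[32/3,44/3] y:[23,35] z:[61/3,30] -> miss, prune

13 AABB tests over nodes [0, 19, 13, 14, 15, 2, 28, 17, 5, 10, 23, 24, 32]; 1 leaf entered; closest P4.

== RESULT ==
[0, 19, 13, 14, 15, 2, 28, 17, 5, 10, 23, 24, 32]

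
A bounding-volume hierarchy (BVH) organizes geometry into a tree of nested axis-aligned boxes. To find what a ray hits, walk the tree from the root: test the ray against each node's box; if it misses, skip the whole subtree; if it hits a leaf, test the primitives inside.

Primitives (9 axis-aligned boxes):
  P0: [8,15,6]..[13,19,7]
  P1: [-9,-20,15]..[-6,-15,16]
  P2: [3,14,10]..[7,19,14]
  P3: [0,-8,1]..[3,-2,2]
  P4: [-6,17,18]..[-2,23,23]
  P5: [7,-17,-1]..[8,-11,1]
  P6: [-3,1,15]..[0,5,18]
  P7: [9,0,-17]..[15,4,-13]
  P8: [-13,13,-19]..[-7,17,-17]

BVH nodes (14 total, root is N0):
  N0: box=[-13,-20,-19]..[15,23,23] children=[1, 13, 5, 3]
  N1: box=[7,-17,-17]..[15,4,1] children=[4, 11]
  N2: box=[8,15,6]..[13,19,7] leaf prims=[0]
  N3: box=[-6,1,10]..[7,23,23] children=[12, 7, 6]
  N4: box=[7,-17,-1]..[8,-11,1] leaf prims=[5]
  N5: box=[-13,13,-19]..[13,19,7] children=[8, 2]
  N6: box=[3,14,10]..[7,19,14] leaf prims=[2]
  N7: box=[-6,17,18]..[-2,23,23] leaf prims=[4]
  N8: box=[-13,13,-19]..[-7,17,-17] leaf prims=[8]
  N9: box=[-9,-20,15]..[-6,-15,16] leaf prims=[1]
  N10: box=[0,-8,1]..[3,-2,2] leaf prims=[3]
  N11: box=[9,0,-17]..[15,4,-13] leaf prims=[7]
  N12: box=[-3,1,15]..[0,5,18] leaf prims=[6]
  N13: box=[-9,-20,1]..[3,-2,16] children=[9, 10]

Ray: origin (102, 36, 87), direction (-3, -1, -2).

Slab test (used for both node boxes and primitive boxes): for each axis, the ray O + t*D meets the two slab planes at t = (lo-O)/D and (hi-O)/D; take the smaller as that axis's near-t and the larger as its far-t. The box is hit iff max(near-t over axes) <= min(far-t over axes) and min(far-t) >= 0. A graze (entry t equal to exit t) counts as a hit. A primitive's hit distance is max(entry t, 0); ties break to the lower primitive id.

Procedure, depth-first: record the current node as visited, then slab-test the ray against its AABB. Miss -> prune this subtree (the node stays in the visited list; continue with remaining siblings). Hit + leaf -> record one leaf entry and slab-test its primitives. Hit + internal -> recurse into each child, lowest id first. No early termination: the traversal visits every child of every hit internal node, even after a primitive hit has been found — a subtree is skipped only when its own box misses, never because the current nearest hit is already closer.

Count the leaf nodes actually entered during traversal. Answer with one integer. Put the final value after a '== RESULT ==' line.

Traverse from the root:
N0 x:[29,115/3] y:[13,56] z:[32,53] -> hit [32,115/3], descend [1, 3, 5, 13]
  N1 x:[29,95/3] y:[32,53] z:[43,52] -> miss, prune
  N3 x:[95/3,36] y:[13,35] z:[32,77/2] -> hit [32,35], descend [6, 7, 12]
    N6 x:[95/3,33] y:[17,22] z:[73/2,77/2] -> miss, prune
    N7 x:[104/3,36] y:[13,19] z:[32,69/2] -> miss, prune
    N12 x:[34,35] y:[31,35] z:[69/2,36] -> hit [69/2,35] leaf, test {P6@t=69/2}
  N5 x:[89/3,115/3] y:[17,23] z:[40,53] -> miss, prune
  N13 x:[33,37] y:[38,56] z:[71/2,43] -> miss, prune

8 AABB tests over nodes [0, 1, 3, 6, 7, 12, 5, 13]; 1 leaf entered; closest P6.

== RESULT ==
1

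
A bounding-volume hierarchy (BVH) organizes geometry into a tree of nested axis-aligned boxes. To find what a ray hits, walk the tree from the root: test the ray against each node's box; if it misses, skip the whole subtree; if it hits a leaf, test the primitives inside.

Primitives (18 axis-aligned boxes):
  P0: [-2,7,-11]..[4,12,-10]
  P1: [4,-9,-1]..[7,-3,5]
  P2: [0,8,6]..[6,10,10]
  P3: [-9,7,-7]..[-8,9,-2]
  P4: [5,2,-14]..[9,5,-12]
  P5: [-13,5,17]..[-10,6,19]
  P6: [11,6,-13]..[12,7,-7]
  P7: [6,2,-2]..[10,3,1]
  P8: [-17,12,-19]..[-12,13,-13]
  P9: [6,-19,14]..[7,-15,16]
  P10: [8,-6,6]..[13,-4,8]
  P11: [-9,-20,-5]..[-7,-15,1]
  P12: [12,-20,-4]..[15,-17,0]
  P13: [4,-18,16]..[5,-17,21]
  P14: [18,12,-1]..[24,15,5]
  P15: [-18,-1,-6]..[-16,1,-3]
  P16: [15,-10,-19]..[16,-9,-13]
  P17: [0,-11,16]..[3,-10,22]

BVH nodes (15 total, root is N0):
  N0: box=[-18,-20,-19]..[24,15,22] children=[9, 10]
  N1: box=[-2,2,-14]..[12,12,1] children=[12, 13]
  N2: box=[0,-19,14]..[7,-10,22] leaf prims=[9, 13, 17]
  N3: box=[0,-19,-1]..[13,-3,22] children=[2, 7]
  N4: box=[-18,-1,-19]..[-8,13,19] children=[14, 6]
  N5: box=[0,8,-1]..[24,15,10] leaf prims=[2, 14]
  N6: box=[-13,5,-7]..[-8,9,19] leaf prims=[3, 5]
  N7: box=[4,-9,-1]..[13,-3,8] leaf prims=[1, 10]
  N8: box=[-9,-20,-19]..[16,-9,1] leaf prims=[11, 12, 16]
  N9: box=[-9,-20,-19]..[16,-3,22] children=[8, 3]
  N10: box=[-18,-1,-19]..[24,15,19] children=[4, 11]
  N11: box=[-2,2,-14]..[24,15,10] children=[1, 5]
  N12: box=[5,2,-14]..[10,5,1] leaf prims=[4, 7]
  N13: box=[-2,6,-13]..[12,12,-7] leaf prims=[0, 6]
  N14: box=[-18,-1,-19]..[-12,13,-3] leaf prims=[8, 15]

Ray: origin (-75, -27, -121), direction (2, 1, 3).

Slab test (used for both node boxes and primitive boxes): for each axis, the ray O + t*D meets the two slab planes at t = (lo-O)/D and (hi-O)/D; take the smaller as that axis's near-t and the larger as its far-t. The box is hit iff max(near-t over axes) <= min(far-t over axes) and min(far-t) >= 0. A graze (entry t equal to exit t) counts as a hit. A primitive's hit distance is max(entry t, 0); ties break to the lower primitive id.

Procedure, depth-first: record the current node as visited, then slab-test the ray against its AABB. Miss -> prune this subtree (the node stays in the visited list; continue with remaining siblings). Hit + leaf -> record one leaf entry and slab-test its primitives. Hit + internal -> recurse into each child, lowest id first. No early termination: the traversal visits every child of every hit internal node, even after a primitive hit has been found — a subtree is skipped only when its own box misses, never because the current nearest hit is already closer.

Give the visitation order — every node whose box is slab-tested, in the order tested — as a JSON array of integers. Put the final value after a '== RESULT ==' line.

Traverse from the root:
N0 x:[57/2,99/2] y:[7,42] z:[34,143/3] -> hit [34,42], descend [9, 10]
  N9 x:[33,91/2] y:[7,24] z:[34,143/3] -> miss, prune
  N10 x:[57/2,99/2] y:[26,42] z:[34,140/3] -> hit [34,42], descend [4, 11]
    N4 x:[57/2,67/2] y:[26,40] z:[34,140/3] -> miss, prune
    N11 x:[73/2,99/2] y:[29,42] z:[107/3,131/3] -> hit [73/2,42], descend [1, 5]
      N1 x:[73/2,87/2] y:[29,39] z:[107/3,122/3] -> hit [73/2,39], descend [12, 13]
        N12 x:[40,85/2] y:[29,32] z:[107/3,122/3] -> miss, prune
        N13 x:[73/2,87/2] y:[33,39] z:[36,38] -> hit [73/2,38] leaf, test {P0@t=110/3, P6(miss)}
      N5 x:[75/2,99/2] y:[35,42] z:[40,131/3] -> hit [40,42] leaf, test {P2(miss), P14(miss)}

9 AABB tests over nodes [0, 9, 10, 4, 11, 1, 12, 13, 5]; 2 leaves entered; closest P0.

== RESULT ==
[0, 9, 10, 4, 11, 1, 12, 13, 5]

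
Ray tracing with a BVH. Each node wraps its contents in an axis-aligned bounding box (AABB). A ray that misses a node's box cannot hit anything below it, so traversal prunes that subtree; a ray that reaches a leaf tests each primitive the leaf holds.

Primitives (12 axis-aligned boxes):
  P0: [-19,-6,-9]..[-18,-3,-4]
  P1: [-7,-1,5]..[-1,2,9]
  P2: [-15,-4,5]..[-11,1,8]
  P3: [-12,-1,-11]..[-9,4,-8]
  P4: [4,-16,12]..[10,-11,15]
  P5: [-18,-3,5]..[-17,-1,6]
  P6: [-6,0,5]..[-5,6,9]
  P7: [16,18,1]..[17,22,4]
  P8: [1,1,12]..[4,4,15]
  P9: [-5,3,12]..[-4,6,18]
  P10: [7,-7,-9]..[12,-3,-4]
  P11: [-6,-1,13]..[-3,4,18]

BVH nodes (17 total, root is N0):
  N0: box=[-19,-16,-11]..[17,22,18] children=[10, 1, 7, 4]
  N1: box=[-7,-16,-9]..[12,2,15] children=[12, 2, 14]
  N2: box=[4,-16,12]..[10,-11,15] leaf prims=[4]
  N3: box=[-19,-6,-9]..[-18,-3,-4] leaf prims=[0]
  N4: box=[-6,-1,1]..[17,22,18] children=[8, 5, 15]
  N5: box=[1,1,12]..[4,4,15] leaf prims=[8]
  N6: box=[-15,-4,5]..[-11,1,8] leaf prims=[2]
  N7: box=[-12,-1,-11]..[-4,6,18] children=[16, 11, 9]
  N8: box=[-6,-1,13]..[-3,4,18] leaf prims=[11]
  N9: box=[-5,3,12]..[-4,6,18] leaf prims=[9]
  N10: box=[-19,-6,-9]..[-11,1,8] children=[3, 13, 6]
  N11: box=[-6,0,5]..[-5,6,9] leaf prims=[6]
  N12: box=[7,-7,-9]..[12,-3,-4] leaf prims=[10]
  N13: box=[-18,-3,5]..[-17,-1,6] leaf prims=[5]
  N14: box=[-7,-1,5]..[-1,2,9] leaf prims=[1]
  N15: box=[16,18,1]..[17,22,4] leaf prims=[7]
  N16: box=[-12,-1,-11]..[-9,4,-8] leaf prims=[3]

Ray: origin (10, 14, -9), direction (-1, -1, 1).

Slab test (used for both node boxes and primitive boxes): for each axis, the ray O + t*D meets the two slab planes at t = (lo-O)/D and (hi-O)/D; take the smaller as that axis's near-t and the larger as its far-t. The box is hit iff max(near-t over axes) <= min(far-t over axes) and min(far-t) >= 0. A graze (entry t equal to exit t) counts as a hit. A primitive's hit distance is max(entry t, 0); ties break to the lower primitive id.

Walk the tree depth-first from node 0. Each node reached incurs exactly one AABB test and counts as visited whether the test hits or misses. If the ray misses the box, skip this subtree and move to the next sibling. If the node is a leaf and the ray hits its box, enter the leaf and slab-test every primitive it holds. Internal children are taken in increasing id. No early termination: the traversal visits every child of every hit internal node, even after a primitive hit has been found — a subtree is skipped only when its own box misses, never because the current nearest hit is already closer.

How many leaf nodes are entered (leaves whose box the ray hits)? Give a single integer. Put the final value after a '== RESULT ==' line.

Trace the traversal:
N0 x:[-7,29] y:[-8,30] z:[-2,27] -> hit [-2,27], descend [1, 4, 7, 10]
  N1 x:[-2,17] y:[12,30] z:[0,24] -> hit [12,17], descend [2, 12, 14]
    N2 x:[0,6] y:[25,30] z:[21,24] -> miss, prune
    N12 x:[-2,3] y:[17,21] z:[0,5] -> miss, prune
    N14 x:[11,17] y:[12,15] z:[14,18] -> hit [14,15] leaf, test {P1@t=14}
  N4 x:[-7,16] y:[-8,15] z:[10,27] -> hit [10,15], descend [5, 8, 15]
    N5 x:[6,9] y:[10,13] z:[21,24] -> miss, prune
    N8 x:[13,16] y:[10,15] z:[22,27] -> miss, prune
    N15 x:[-7,-6] y:[-8,-4] z:[10,13] -> miss, prune
  N7 x:[14,22] y:[8,15] z:[-2,27] -> hit [14,15], descend [9, 11, 16]
    N9 x:[14,15] y:[8,11] z:[21,27] -> miss, prune
    N11 x:[15,16] y:[8,14] z:[14,18] -> miss, prune
    N16 x:[19,22] y:[10,15] z:[-2,1] -> miss, prune
  N10 x:[21,29] y:[13,20] z:[0,17] -> miss, prune

Summary -> nodes [0, 1, 2, 12, 14, 4, 5, 8, 15, 7, 9, 11, 16, 10]; box-tests=14; leaf-entries=1; first=P1

== RESULT ==
1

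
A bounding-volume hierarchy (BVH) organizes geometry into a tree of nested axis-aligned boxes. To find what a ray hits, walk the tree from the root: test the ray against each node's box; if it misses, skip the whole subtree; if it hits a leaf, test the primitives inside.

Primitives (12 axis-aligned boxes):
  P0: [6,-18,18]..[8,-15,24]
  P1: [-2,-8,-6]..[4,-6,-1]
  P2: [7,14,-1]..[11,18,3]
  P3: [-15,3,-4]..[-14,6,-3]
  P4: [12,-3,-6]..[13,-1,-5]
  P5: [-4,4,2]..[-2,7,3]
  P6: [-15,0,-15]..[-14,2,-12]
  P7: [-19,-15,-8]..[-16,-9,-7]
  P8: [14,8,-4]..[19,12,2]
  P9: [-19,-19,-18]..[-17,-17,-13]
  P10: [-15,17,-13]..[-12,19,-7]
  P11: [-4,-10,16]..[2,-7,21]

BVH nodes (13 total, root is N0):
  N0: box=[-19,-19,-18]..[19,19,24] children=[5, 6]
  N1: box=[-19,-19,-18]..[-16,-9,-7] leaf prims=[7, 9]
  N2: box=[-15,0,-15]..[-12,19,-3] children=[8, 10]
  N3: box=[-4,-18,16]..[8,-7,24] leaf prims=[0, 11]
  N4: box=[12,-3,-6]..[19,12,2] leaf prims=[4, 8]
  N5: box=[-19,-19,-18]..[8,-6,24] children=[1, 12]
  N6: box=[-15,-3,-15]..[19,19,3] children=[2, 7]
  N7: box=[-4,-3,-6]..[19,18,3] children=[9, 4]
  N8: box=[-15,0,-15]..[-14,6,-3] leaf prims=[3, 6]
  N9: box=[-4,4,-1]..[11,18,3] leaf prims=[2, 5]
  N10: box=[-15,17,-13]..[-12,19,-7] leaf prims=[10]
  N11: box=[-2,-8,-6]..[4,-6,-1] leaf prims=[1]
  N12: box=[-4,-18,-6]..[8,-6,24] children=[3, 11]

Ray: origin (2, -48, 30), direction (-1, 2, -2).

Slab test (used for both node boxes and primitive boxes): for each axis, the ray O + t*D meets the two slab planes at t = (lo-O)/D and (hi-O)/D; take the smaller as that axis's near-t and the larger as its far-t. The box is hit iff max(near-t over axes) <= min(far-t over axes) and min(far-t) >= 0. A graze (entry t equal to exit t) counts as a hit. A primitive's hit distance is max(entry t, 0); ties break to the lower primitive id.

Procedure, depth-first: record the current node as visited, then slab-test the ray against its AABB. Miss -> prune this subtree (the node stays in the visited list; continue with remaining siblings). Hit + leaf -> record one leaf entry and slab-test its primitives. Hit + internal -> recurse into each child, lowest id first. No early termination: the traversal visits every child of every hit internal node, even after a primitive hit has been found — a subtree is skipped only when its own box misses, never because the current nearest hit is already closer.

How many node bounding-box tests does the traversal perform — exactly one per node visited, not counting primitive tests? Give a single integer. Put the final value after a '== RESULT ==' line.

Trace the traversal:
N0 x:[-17,21] y:[29/2,67/2] z:[3,24] -> hit [29/2,21], descend [5, 6]
  N5 x:[-6,21] y:[29/2,21] z:[3,24] -> hit [29/2,21], descend [1, 12]
    N1 x:[18,21] y:[29/2,39/2] z:[37/2,24] -> hit [37/2,39/2] leaf, test {P7@t=37/2, P9(miss)}
    N12 x:[-6,6] y:[15,21] z:[3,18] -> miss, prune
  N6 x:[-17,17] y:[45/2,67/2] z:[27/2,45/2] -> miss, prune

5 AABB tests over nodes [0, 5, 1, 12, 6]; 1 leaf entered; closest P7.

== RESULT ==
5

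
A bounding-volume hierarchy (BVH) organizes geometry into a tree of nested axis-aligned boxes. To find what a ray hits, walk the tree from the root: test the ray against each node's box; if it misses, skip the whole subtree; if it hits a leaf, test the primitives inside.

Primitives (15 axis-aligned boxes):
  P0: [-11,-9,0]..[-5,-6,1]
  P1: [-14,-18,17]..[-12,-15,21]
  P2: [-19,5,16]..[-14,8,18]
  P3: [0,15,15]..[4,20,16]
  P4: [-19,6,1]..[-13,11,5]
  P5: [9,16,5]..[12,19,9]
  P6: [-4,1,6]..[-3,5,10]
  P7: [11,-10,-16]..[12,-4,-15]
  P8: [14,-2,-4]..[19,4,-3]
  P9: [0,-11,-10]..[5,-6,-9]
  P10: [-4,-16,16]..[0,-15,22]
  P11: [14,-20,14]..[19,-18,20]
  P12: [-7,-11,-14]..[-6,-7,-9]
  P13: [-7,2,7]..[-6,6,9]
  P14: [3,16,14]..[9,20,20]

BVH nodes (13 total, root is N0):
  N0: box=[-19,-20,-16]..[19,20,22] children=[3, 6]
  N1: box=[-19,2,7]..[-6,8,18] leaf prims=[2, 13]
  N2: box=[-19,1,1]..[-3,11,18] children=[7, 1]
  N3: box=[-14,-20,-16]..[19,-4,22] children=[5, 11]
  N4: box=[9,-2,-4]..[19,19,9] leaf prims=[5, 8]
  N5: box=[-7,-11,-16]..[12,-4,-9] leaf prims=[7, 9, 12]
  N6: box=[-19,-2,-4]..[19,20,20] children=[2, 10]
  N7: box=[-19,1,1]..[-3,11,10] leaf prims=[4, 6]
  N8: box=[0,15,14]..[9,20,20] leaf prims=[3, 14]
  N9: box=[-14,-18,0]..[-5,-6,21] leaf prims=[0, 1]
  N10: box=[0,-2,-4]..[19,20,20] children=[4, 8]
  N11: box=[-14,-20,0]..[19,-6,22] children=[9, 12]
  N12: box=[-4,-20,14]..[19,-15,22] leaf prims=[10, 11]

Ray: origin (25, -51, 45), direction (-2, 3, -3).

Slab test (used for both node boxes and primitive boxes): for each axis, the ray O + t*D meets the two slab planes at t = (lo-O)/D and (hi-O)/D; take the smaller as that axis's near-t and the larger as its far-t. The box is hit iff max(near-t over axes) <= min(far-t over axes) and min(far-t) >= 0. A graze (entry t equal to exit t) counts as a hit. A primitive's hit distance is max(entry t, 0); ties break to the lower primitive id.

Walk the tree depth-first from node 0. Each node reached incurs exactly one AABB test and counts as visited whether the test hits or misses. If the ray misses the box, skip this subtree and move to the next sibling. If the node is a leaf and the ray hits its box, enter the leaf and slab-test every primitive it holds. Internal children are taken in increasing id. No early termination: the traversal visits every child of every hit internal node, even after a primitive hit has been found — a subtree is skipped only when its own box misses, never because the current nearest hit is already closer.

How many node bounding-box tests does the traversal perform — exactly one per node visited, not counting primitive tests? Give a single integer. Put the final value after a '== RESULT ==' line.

Walk:
N0 x:[3,22] y:[31/3,71/3] z:[23/3,61/3] -> hit [31/3,61/3], descend [3, 6]
  N3 x:[3,39/2] y:[31/3,47/3] z:[23/3,61/3] -> hit [31/3,47/3], descend [5, 11]
    N5 x:[13/2,16] y:[40/3,47/3] z:[18,61/3] -> miss, prune
    N11 x:[3,39/2] y:[31/3,15] z:[23/3,15] -> hit [31/3,15], descend [9, 12]
      N9 x:[15,39/2] y:[11,15] z:[8,15] -> hit [15,15] leaf, test {P0@t=15, P1(miss)}
      N12 x:[3,29/2] y:[31/3,12] z:[23/3,31/3] -> hit [31/3,31/3] leaf, test {P10(miss), P11(miss)}
  N6 x:[3,22] y:[49/3,71/3] z:[25/3,49/3] -> hit [49/3,49/3], descend [2, 10]
    N2 x:[14,22] y:[52/3,62/3] z:[9,44/3] -> miss, prune
    N10 x:[3,25/2] y:[49/3,71/3] z:[25/3,49/3] -> miss, prune

9 AABB tests over nodes [0, 3, 5, 11, 9, 12, 6, 2, 10]; 2 leaves entered; closest P0.

== RESULT ==
9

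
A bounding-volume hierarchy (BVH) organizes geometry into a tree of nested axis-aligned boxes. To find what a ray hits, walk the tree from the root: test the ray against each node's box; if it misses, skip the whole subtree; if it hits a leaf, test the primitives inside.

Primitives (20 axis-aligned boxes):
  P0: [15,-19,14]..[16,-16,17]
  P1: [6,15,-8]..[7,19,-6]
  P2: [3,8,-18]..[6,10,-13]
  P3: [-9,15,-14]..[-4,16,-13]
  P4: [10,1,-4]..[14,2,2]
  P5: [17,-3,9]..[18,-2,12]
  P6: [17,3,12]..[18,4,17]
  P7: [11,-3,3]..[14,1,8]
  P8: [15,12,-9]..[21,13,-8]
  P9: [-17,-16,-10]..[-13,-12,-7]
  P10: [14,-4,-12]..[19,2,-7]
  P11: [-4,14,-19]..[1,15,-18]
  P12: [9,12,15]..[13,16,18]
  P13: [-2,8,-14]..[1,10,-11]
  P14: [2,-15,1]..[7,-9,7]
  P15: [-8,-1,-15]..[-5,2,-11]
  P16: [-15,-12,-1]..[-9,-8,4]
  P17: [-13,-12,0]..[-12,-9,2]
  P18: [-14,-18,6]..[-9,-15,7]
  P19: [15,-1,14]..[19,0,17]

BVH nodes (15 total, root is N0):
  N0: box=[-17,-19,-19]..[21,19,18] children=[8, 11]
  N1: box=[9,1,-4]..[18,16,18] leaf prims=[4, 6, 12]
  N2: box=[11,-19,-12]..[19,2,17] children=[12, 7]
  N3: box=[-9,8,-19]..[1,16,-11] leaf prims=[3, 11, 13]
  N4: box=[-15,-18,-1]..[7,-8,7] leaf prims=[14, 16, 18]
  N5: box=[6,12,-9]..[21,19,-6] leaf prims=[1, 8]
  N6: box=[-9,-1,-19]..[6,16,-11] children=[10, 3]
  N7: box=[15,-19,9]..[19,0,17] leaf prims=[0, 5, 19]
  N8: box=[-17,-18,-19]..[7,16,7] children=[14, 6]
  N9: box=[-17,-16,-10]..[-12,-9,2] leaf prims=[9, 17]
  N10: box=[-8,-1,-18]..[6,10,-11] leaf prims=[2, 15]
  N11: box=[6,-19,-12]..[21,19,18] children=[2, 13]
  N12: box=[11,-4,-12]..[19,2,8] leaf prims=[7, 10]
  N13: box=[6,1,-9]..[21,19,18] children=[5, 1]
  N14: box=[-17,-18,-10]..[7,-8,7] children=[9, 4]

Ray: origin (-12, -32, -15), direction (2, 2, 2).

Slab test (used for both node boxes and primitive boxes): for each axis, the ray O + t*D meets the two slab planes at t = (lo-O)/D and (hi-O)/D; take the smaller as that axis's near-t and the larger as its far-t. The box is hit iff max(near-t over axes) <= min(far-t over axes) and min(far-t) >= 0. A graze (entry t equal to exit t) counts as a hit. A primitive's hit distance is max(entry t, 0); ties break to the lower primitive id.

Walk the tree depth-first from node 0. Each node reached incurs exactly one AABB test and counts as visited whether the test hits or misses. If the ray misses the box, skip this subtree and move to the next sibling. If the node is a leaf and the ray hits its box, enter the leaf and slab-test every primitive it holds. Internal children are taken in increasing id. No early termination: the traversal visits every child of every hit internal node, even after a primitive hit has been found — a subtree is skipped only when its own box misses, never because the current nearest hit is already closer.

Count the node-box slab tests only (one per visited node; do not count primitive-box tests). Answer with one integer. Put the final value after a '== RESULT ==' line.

Traverse from the root:
N0 x:[-5/2,33/2] y:[13/2,51/2] z:[-2,33/2] -> hit [13/2,33/2], descend [8, 11]
  N8 x:[-5/2,19/2] y:[7,24] z:[-2,11] -> hit [7,19/2], descend [6, 14]
    N6 x:[3/2,9] y:[31/2,24] z:[-2,2] -> miss, prune
    N14 x:[-5/2,19/2] y:[7,12] z:[5/2,11] -> hit [7,19/2], descend [4, 9]
      N4 x:[-3/2,19/2] y:[7,12] z:[7,11] -> hit [7,19/2] leaf, test {P14@t=17/2, P16(miss), P18(miss)}
      N9 x:[-5/2,0] y:[8,23/2] z:[5/2,17/2] -> miss, prune
  N11 x:[9,33/2] y:[13/2,51/2] z:[3/2,33/2] -> hit [9,33/2], descend [2, 13]
    N2 x:[23/2,31/2] y:[13/2,17] z:[3/2,16] -> hit [23/2,31/2], descend [7, 12]
      N7 x:[27/2,31/2] y:[13/2,16] z:[12,16] -> hit [27/2,31/2] leaf, test {P0(miss), P5(miss), P19@t=31/2}
      N12 x:[23/2,31/2] y:[14,17] z:[3/2,23/2] -> miss, prune
    N13 x:[9,33/2] y:[33/2,51/2] z:[3,33/2] -> hit [33/2,33/2], descend [1, 5]
      N1 x:[21/2,15] y:[33/2,24] z:[11/2,33/2] -> miss, prune
      N5 x:[9,33/2] y:[22,51/2] z:[3,9/2] -> miss, prune

Summary -> nodes [0, 8, 6, 14, 4, 9, 11, 2, 7, 12, 13, 1, 5]; box-tests=13; leaf-entries=2; first=P14

== RESULT ==
13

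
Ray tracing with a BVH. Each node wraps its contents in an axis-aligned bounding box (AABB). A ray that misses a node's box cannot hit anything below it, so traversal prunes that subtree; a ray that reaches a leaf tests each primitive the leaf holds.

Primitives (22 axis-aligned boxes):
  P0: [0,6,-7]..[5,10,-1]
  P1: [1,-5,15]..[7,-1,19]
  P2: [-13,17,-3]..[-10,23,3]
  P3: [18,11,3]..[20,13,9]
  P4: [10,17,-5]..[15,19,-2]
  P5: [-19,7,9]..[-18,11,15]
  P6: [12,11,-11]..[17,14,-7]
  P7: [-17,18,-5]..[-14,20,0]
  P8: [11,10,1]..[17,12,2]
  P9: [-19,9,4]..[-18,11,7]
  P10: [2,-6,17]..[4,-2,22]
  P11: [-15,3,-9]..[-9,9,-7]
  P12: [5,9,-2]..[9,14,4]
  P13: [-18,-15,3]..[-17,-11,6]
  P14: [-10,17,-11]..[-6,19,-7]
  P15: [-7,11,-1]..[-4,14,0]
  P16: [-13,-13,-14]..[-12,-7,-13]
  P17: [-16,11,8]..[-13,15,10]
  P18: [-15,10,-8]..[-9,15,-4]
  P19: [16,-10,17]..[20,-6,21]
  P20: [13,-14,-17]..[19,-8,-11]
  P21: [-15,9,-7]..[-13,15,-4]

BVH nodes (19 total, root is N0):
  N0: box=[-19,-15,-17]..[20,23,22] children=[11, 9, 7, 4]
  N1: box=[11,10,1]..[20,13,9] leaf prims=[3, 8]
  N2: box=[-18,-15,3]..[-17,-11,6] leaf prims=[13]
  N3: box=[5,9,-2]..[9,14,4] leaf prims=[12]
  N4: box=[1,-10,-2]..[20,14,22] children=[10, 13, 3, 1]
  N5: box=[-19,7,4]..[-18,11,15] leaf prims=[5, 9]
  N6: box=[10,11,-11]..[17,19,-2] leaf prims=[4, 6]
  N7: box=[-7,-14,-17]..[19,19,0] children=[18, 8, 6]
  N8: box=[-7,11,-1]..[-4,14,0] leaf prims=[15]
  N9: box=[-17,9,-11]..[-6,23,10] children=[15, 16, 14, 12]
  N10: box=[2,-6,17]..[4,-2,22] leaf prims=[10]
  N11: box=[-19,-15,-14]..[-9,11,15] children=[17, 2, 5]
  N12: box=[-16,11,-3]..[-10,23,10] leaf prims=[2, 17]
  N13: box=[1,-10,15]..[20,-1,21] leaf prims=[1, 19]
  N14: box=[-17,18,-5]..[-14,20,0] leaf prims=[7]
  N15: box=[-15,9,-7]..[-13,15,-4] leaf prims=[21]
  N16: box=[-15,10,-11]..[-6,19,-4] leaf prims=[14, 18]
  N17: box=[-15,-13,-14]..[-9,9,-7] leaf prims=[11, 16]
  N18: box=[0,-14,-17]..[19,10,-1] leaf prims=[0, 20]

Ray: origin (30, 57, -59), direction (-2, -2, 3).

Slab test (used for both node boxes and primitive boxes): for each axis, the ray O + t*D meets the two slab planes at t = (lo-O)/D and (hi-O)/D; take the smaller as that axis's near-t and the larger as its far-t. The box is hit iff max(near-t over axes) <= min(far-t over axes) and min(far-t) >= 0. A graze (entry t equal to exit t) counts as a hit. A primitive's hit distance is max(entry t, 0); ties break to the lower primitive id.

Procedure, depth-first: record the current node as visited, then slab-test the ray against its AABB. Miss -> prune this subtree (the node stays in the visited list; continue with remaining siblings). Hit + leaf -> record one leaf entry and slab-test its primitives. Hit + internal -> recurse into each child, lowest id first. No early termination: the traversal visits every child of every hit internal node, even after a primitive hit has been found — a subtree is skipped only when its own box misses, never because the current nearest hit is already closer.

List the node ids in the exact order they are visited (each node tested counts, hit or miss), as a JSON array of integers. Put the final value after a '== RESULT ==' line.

Trace the traversal:
N0 x:[5,49/2] y:[17,36] z:[14,27] -> hit [17,49/2], descend [4, 7, 9, 11]
  N4 x:[5,29/2] y:[43/2,67/2] z:[19,27] -> miss, prune
  N7 x:[11/2,37/2] y:[19,71/2] z:[14,59/3] -> miss, prune
  N9 x:[18,47/2] y:[17,24] z:[16,23] -> hit [18,23], descend [12, 14, 15, 16]
    N12 x:[20,23] y:[17,23] z:[56/3,23] -> hit [20,23] leaf, test {P2@t=20, P17@t=67/3}
    N14 x:[22,47/2] y:[37/2,39/2] z:[18,59/3] -> miss, prune
    N15 x:[43/2,45/2] y:[21,24] z:[52/3,55/3] -> miss, prune
    N16 x:[18,45/2] y:[19,47/2] z:[16,55/3] -> miss, prune
  N11 x:[39/2,49/2] y:[23,36] z:[15,74/3] -> hit [23,49/2], descend [2, 5, 17]
    N2 x:[47/2,24] y:[34,36] z:[62/3,65/3] -> miss, prune
    N5 x:[24,49/2] y:[23,25] z:[21,74/3] -> hit [24,49/2] leaf, test {P5@t=24, P9(miss)}
    N17 x:[39/2,45/2] y:[24,35] z:[15,52/3] -> miss, prune

Visited [0, 4, 7, 9, 12, 14, 15, 16, 11, 2, 5, 17]. Tests: 12 box, 2 leaf. Nearest: P2.

== RESULT ==
[0, 4, 7, 9, 12, 14, 15, 16, 11, 2, 5, 17]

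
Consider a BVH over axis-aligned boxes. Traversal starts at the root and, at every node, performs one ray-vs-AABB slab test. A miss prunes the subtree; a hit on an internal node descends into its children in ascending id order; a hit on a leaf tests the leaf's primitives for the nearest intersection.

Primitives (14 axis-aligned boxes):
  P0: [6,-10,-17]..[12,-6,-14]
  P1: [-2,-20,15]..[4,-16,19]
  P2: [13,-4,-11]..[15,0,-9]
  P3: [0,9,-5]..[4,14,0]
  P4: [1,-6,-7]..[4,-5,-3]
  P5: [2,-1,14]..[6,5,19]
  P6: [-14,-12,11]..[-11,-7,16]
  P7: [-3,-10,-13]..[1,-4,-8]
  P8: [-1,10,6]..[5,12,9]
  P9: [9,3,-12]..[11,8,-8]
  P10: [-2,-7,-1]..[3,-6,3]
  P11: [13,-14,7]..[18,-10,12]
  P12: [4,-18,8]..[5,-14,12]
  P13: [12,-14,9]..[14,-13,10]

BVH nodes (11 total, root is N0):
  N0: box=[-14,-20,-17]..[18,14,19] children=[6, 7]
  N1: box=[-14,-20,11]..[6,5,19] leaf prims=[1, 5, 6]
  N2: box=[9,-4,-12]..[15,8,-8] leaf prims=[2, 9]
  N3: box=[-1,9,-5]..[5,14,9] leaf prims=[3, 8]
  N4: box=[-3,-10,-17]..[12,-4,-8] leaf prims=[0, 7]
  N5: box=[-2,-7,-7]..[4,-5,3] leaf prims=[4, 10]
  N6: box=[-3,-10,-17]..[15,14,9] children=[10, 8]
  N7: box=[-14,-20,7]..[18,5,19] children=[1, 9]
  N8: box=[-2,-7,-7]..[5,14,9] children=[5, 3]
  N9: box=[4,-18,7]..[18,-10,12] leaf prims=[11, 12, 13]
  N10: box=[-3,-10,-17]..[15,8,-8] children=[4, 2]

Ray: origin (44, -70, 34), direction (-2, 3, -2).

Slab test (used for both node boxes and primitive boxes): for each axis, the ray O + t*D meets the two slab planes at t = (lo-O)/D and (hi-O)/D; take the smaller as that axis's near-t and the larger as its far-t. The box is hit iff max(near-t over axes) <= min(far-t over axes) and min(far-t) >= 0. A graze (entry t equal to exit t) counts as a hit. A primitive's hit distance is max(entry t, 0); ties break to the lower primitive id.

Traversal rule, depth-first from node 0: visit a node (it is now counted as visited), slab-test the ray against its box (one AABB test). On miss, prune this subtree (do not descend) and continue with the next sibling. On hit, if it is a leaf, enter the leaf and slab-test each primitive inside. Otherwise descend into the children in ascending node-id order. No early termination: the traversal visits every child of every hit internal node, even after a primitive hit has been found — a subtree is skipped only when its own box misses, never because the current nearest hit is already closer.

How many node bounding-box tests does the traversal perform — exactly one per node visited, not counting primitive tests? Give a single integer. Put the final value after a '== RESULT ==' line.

Traverse from the root:
N0 x:[13,29] y:[50/3,28] z:[15/2,51/2] -> hit [50/3,51/2], descend [6, 7]
  N6 x:[29/2,47/2] y:[20,28] z:[25/2,51/2] -> hit [20,47/2], descend [8, 10]
    N8 x:[39/2,23] y:[21,28] z:[25/2,41/2] -> miss, prune
    N10 x:[29/2,47/2] y:[20,26] z:[21,51/2] -> hit [21,47/2], descend [2, 4]
      N2 x:[29/2,35/2] y:[22,26] z:[21,23] -> miss, prune
      N4 x:[16,47/2] y:[20,22] z:[21,51/2] -> hit [21,22] leaf, test {P0(miss), P7@t=43/2}
  N7 x:[13,29] y:[50/3,25] z:[15/2,27/2] -> miss, prune

Summary -> nodes [0, 6, 8, 10, 2, 4, 7]; box-tests=7; leaf-entries=1; first=P7

== RESULT ==
7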